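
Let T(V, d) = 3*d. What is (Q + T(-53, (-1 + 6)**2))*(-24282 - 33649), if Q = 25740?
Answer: -1495488765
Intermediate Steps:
(Q + T(-53, (-1 + 6)**2))*(-24282 - 33649) = (25740 + 3*(-1 + 6)**2)*(-24282 - 33649) = (25740 + 3*5**2)*(-57931) = (25740 + 3*25)*(-57931) = (25740 + 75)*(-57931) = 25815*(-57931) = -1495488765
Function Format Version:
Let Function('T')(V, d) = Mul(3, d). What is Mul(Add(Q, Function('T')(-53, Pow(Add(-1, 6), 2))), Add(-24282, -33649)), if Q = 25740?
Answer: -1495488765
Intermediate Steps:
Mul(Add(Q, Function('T')(-53, Pow(Add(-1, 6), 2))), Add(-24282, -33649)) = Mul(Add(25740, Mul(3, Pow(Add(-1, 6), 2))), Add(-24282, -33649)) = Mul(Add(25740, Mul(3, Pow(5, 2))), -57931) = Mul(Add(25740, Mul(3, 25)), -57931) = Mul(Add(25740, 75), -57931) = Mul(25815, -57931) = -1495488765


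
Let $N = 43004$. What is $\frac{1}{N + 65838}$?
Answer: $\frac{1}{108842} \approx 9.1876 \cdot 10^{-6}$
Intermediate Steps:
$\frac{1}{N + 65838} = \frac{1}{43004 + 65838} = \frac{1}{108842}$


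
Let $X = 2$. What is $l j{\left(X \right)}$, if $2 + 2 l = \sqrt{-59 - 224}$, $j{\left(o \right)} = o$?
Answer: $-2 + i \sqrt{283} \approx -2.0 + 16.823 i$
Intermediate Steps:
$l = -1 + \frac{i \sqrt{283}}{2}$ ($l = -1 + \frac{\sqrt{-59 - 224}}{2} = -1 + \frac{\sqrt{-283}}{2} = -1 + \frac{i \sqrt{283}}{2} \approx -1.0 + 8.4113 i$)
$l j{\left(X \right)} = \left(-1 + \frac{i \sqrt{283}}{2}\right) 2 = -2 + i \sqrt{283}$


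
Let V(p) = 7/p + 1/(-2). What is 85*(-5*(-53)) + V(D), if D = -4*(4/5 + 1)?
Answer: 810847/36 ≈ 22524.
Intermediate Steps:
D = -36/5 (D = -4*(4*(⅕) + 1) = -4*(⅘ + 1) = -4*9/5 = -36/5 ≈ -7.2000)
V(p) = -½ + 7/p (V(p) = 7/p + 1*(-½) = 7/p - ½ = -½ + 7/p)
85*(-5*(-53)) + V(D) = 85*(-5*(-53)) + (14 - 1*(-36/5))/(2*(-36/5)) = 85*265 + (½)*(-5/36)*(14 + 36/5) = 22525 + (½)*(-5/36)*(106/5) = 22525 - 53/36 = 810847/36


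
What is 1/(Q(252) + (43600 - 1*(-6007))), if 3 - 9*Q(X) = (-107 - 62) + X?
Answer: 9/446383 ≈ 2.0162e-5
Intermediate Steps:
Q(X) = 172/9 - X/9 (Q(X) = ⅓ - ((-107 - 62) + X)/9 = ⅓ - (-169 + X)/9 = ⅓ + (169/9 - X/9) = 172/9 - X/9)
1/(Q(252) + (43600 - 1*(-6007))) = 1/((172/9 - ⅑*252) + (43600 - 1*(-6007))) = 1/((172/9 - 28) + (43600 + 6007)) = 1/(-80/9 + 49607) = 1/(446383/9) = 9/446383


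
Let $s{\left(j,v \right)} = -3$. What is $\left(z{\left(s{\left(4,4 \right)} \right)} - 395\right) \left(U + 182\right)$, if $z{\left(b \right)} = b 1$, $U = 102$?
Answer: $-113032$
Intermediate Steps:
$z{\left(b \right)} = b$
$\left(z{\left(s{\left(4,4 \right)} \right)} - 395\right) \left(U + 182\right) = \left(-3 - 395\right) \left(102 + 182\right) = \left(-398\right) 284 = -113032$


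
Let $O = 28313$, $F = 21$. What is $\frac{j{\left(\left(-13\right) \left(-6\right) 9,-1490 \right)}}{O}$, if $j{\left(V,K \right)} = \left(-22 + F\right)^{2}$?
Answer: $\frac{1}{28313} \approx 3.5319 \cdot 10^{-5}$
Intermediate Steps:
$j{\left(V,K \right)} = 1$ ($j{\left(V,K \right)} = \left(-22 + 21\right)^{2} = \left(-1\right)^{2} = 1$)
$\frac{j{\left(\left(-13\right) \left(-6\right) 9,-1490 \right)}}{O} = 1 \cdot \frac{1}{28313} = \frac{1}{28313}$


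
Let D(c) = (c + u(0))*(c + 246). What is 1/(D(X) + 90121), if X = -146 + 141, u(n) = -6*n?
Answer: 1/88916 ≈ 1.1247e-5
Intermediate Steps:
X = -5
D(c) = c*(246 + c) (D(c) = (c - 6*0)*(c + 246) = (c + 0)*(246 + c) = c*(246 + c))
1/(D(X) + 90121) = 1/(-5*(246 - 5) + 90121) = 1/(-5*241 + 90121) = 1/(-1205 + 90121) = 1/88916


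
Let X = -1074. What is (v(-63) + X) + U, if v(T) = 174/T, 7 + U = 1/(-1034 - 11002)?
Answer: -91309115/84252 ≈ -1083.8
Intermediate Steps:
U = -84253/12036 (U = -7 + 1/(-1034 - 11002) = -7 + 1/(-12036) = -7 - 1/12036 = -84253/12036 ≈ -7.0001)
(v(-63) + X) + U = (174/(-63) - 1074) - 84253/12036 = (174*(-1/63) - 1074) - 84253/12036 = (-58/21 - 1074) - 84253/12036 = -22612/21 - 84253/12036 = -91309115/84252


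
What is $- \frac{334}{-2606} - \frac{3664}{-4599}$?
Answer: $\frac{5542225}{5992497} \approx 0.92486$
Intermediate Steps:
$- \frac{334}{-2606} - \frac{3664}{-4599} = \left(-334\right) \left(- \frac{1}{2606}\right) - - \frac{3664}{4599} = \frac{167}{1303} + \frac{3664}{4599} = \frac{5542225}{5992497}$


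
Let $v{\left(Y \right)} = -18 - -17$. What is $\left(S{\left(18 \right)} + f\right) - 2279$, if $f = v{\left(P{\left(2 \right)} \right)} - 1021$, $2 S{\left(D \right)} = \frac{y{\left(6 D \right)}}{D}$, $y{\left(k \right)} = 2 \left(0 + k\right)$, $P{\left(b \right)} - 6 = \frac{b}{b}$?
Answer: $-3295$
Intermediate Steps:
$P{\left(b \right)} = 7$ ($P{\left(b \right)} = 6 + \frac{b}{b} = 6 + 1 = 7$)
$v{\left(Y \right)} = -1$ ($v{\left(Y \right)} = -18 + 17 = -1$)
$y{\left(k \right)} = 2 k$
$S{\left(D \right)} = 6$ ($S{\left(D \right)} = \frac{2 \cdot 6 D \frac{1}{D}}{2} = \frac{12 D \frac{1}{D}}{2} = \frac{1}{2} \cdot 12 = 6$)
$f = -1022$ ($f = -1 - 1021 = -1022$)
$\left(S{\left(18 \right)} + f\right) - 2279 = \left(6 - 1022\right) - 2279 = -1016 - 2279 = -3295$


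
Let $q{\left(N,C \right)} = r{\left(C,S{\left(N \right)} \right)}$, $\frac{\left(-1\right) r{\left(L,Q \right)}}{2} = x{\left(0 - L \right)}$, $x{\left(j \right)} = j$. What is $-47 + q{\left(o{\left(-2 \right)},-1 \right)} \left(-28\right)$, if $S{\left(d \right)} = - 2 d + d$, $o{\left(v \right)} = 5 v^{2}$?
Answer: $9$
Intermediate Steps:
$S{\left(d \right)} = - d$
$r{\left(L,Q \right)} = 2 L$ ($r{\left(L,Q \right)} = - 2 \left(0 - L\right) = - 2 \left(- L\right) = 2 L$)
$q{\left(N,C \right)} = 2 C$
$-47 + q{\left(o{\left(-2 \right)},-1 \right)} \left(-28\right) = -47 + 2 \left(-1\right) \left(-28\right) = -47 - -56 = -47 + 56 = 9$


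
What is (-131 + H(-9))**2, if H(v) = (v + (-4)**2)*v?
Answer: 37636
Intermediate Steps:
H(v) = v*(16 + v) (H(v) = (v + 16)*v = (16 + v)*v = v*(16 + v))
(-131 + H(-9))**2 = (-131 - 9*(16 - 9))**2 = (-131 - 9*7)**2 = (-131 - 63)**2 = (-194)**2 = 37636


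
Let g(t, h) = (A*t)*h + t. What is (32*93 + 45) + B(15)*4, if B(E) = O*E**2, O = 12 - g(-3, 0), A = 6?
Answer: 16521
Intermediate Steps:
g(t, h) = t + 6*h*t (g(t, h) = (6*t)*h + t = 6*h*t + t = t + 6*h*t)
O = 15 (O = 12 - (-3)*(1 + 6*0) = 12 - (-3)*(1 + 0) = 12 - (-3) = 12 - 1*(-3) = 12 + 3 = 15)
B(E) = 15*E**2
(32*93 + 45) + B(15)*4 = (32*93 + 45) + (15*15**2)*4 = (2976 + 45) + (15*225)*4 = 3021 + 3375*4 = 3021 + 13500 = 16521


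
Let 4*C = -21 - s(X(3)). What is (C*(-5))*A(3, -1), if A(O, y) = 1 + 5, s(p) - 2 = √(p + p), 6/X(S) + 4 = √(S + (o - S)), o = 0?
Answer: 345/2 + 15*I*√3/2 ≈ 172.5 + 12.99*I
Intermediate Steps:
X(S) = -3/2 (X(S) = 6/(-4 + √(S + (0 - S))) = 6/(-4 + √(S - S)) = 6/(-4 + √0) = 6/(-4 + 0) = 6/(-4) = 6*(-¼) = -3/2)
s(p) = 2 + √2*√p (s(p) = 2 + √(p + p) = 2 + √(2*p) = 2 + √2*√p)
C = -23/4 - I*√3/4 (C = (-21 - (2 + √2*√(-3/2)))/4 = (-21 - (2 + √2*(I*√6/2)))/4 = (-21 - (2 + I*√3))/4 = (-21 + (-2 - I*√3))/4 = (-23 - I*√3)/4 = -23/4 - I*√3/4 ≈ -5.75 - 0.43301*I)
A(O, y) = 6
(C*(-5))*A(3, -1) = ((-23/4 - I*√3/4)*(-5))*6 = (115/4 + 5*I*√3/4)*6 = 345/2 + 15*I*√3/2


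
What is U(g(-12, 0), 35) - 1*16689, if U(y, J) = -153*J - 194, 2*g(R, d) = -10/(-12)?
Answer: -22238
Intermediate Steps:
g(R, d) = 5/12 (g(R, d) = (-10/(-12))/2 = (-10*(-1/12))/2 = (½)*(⅚) = 5/12)
U(y, J) = -194 - 153*J
U(g(-12, 0), 35) - 1*16689 = (-194 - 153*35) - 1*16689 = (-194 - 5355) - 16689 = -5549 - 16689 = -22238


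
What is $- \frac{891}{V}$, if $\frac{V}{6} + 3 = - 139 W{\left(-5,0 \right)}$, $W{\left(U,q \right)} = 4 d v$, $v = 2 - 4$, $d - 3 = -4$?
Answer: $\frac{297}{2230} \approx 0.13318$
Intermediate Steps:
$d = -1$ ($d = 3 - 4 = -1$)
$v = -2$ ($v = 2 - 4 = -2$)
$W{\left(U,q \right)} = 8$ ($W{\left(U,q \right)} = 4 \left(-1\right) \left(-2\right) = \left(-4\right) \left(-2\right) = 8$)
$V = -6690$ ($V = -18 + 6 \left(\left(-139\right) 8\right) = -18 + 6 \left(-1112\right) = -18 - 6672 = -6690$)
$- \frac{891}{V} = - \frac{891}{-6690} = \left(-891\right) \left(- \frac{1}{6690}\right) = \frac{297}{2230}$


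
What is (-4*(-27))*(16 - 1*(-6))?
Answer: 2376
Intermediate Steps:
(-4*(-27))*(16 - 1*(-6)) = 108*(16 + 6) = 108*22 = 2376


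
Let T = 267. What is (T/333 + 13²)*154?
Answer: 2902592/111 ≈ 26149.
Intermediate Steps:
(T/333 + 13²)*154 = (267/333 + 13²)*154 = (267*(1/333) + 169)*154 = (89/111 + 169)*154 = (18848/111)*154 = 2902592/111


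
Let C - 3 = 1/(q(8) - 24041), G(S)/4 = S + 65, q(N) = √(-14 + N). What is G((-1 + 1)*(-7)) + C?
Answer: 152006003640/577969687 - I*√6/577969687 ≈ 263.0 - 4.2381e-9*I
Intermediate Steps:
G(S) = 260 + 4*S (G(S) = 4*(S + 65) = 4*(65 + S) = 260 + 4*S)
C = 3 + 1/(-24041 + I*√6) (C = 3 + 1/(√(-14 + 8) - 24041) = 3 + 1/(√(-6) - 24041) = 3 + 1/(I*√6 - 24041) = 3 + 1/(-24041 + I*√6) ≈ 3.0 - 4.2381e-9*I)
G((-1 + 1)*(-7)) + C = (260 + 4*((-1 + 1)*(-7))) + (1733885020/577969687 - I*√6/577969687) = (260 + 4*(0*(-7))) + (1733885020/577969687 - I*√6/577969687) = (260 + 4*0) + (1733885020/577969687 - I*√6/577969687) = (260 + 0) + (1733885020/577969687 - I*√6/577969687) = 260 + (1733885020/577969687 - I*√6/577969687) = 152006003640/577969687 - I*√6/577969687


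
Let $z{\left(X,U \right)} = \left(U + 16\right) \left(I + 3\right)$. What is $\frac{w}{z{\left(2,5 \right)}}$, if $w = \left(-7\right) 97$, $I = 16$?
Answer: $- \frac{97}{57} \approx -1.7018$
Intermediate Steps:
$z{\left(X,U \right)} = 304 + 19 U$ ($z{\left(X,U \right)} = \left(U + 16\right) \left(16 + 3\right) = \left(16 + U\right) 19 = 304 + 19 U$)
$w = -679$
$\frac{w}{z{\left(2,5 \right)}} = - \frac{679}{304 + 19 \cdot 5} = - \frac{679}{304 + 95} = - \frac{679}{399} = \left(-679\right) \frac{1}{399} = - \frac{97}{57}$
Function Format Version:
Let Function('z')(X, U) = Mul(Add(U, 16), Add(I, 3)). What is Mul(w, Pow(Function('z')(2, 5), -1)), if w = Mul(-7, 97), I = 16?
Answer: Rational(-97, 57) ≈ -1.7018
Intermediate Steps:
Function('z')(X, U) = Add(304, Mul(19, U)) (Function('z')(X, U) = Mul(Add(U, 16), Add(16, 3)) = Mul(Add(16, U), 19) = Add(304, Mul(19, U)))
w = -679
Mul(w, Pow(Function('z')(2, 5), -1)) = Mul(-679, Pow(Add(304, Mul(19, 5)), -1)) = Mul(-679, Pow(Add(304, 95), -1)) = Mul(-679, Pow(399, -1)) = Mul(-679, Rational(1, 399)) = Rational(-97, 57)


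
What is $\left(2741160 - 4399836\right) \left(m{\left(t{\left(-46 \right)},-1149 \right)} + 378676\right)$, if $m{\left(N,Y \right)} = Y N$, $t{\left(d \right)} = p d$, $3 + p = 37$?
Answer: $-3608801277312$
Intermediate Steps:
$p = 34$ ($p = -3 + 37 = 34$)
$t{\left(d \right)} = 34 d$
$m{\left(N,Y \right)} = N Y$
$\left(2741160 - 4399836\right) \left(m{\left(t{\left(-46 \right)},-1149 \right)} + 378676\right) = \left(2741160 - 4399836\right) \left(34 \left(-46\right) \left(-1149\right) + 378676\right) = - 1658676 \left(\left(-1564\right) \left(-1149\right) + 378676\right) = - 1658676 \left(1797036 + 378676\right) = \left(-1658676\right) 2175712 = -3608801277312$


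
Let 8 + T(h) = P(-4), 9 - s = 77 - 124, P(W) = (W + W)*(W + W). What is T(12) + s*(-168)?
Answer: -9352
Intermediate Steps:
P(W) = 4*W² (P(W) = (2*W)*(2*W) = 4*W²)
s = 56 (s = 9 - (77 - 124) = 9 - 1*(-47) = 9 + 47 = 56)
T(h) = 56 (T(h) = -8 + 4*(-4)² = -8 + 4*16 = -8 + 64 = 56)
T(12) + s*(-168) = 56 + 56*(-168) = 56 - 9408 = -9352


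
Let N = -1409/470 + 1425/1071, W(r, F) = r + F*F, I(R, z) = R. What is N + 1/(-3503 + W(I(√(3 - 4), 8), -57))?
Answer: -18092088131/10825307430 - I/64517 ≈ -1.6713 - 1.55e-5*I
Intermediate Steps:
W(r, F) = r + F²
N = -279763/167790 (N = -1409*1/470 + 1425*(1/1071) = -1409/470 + 475/357 = -279763/167790 ≈ -1.6673)
N + 1/(-3503 + W(I(√(3 - 4), 8), -57)) = -279763/167790 + 1/(-3503 + (√(3 - 4) + (-57)²)) = -279763/167790 + 1/(-3503 + (√(-1) + 3249)) = -279763/167790 + 1/(-3503 + (I + 3249)) = -279763/167790 + 1/(-3503 + (3249 + I)) = -279763/167790 + 1/(-254 + I) = -279763/167790 + (-254 - I)/64517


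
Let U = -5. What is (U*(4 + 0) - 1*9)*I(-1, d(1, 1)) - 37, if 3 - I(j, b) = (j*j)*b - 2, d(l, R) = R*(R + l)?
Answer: -124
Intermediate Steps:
I(j, b) = 5 - b*j² (I(j, b) = 3 - ((j*j)*b - 2) = 3 - (j²*b - 2) = 3 - (b*j² - 2) = 3 - (-2 + b*j²) = 3 + (2 - b*j²) = 5 - b*j²)
(U*(4 + 0) - 1*9)*I(-1, d(1, 1)) - 37 = (-5*(4 + 0) - 1*9)*(5 - 1*1*(1 + 1)*(-1)²) - 37 = (-5*4 - 9)*(5 - 1*1*2*1) - 37 = (-20 - 9)*(5 - 1*2*1) - 37 = -29*(5 - 2) - 37 = -29*3 - 37 = -87 - 37 = -124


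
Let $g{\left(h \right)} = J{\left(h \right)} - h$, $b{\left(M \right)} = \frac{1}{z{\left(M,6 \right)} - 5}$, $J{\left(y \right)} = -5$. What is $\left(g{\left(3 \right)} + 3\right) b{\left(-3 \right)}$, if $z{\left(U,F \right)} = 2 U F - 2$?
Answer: $\frac{5}{43} \approx 0.11628$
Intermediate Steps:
$z{\left(U,F \right)} = -2 + 2 F U$ ($z{\left(U,F \right)} = 2 F U - 2 = -2 + 2 F U$)
$b{\left(M \right)} = \frac{1}{-7 + 12 M}$ ($b{\left(M \right)} = \frac{1}{\left(-2 + 2 \cdot 6 M\right) - 5} = \frac{1}{\left(-2 + 12 M\right) - 5} = \frac{1}{-7 + 12 M}$)
$g{\left(h \right)} = -5 - h$
$\left(g{\left(3 \right)} + 3\right) b{\left(-3 \right)} = \frac{\left(-5 - 3\right) + 3}{-7 + 12 \left(-3\right)} = \frac{\left(-5 - 3\right) + 3}{-7 - 36} = \frac{-8 + 3}{-43} = \left(-5\right) \left(- \frac{1}{43}\right) = \frac{5}{43}$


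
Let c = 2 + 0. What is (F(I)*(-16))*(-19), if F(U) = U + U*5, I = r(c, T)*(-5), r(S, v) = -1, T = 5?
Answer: 9120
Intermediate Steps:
c = 2
I = 5 (I = -1*(-5) = 5)
F(U) = 6*U (F(U) = U + 5*U = 6*U)
(F(I)*(-16))*(-19) = ((6*5)*(-16))*(-19) = (30*(-16))*(-19) = -480*(-19) = 9120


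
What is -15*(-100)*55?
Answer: 82500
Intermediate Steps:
-15*(-100)*55 = 1500*55 = 82500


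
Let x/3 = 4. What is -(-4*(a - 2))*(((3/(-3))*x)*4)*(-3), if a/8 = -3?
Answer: -14976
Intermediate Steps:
x = 12 (x = 3*4 = 12)
a = -24 (a = 8*(-3) = -24)
-(-4*(a - 2))*(((3/(-3))*x)*4)*(-3) = -(-4*(-24 - 2))*(((3/(-3))*12)*4)*(-3) = -(-4*(-26))*(((3*(-1/3))*12)*4)*(-3) = -104*(-1*12*4)*(-3) = -104*(-12*4)*(-3) = -104*(-48)*(-3) = -(-4992)*(-3) = -1*14976 = -14976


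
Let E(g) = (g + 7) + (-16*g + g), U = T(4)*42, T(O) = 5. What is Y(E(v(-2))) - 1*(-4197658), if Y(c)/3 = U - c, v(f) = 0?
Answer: 4198267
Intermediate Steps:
U = 210 (U = 5*42 = 210)
E(g) = 7 - 14*g (E(g) = (7 + g) - 15*g = 7 - 14*g)
Y(c) = 630 - 3*c (Y(c) = 3*(210 - c) = 630 - 3*c)
Y(E(v(-2))) - 1*(-4197658) = (630 - 3*(7 - 14*0)) - 1*(-4197658) = (630 - 3*(7 + 0)) + 4197658 = (630 - 3*7) + 4197658 = (630 - 21) + 4197658 = 609 + 4197658 = 4198267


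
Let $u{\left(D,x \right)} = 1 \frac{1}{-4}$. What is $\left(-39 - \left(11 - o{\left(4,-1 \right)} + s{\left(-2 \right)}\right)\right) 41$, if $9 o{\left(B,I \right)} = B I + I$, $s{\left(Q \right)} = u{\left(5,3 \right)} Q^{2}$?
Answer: $- \frac{18286}{9} \approx -2031.8$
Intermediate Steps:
$u{\left(D,x \right)} = - \frac{1}{4}$ ($u{\left(D,x \right)} = 1 \left(- \frac{1}{4}\right) = - \frac{1}{4}$)
$s{\left(Q \right)} = - \frac{Q^{2}}{4}$
$o{\left(B,I \right)} = \frac{I}{9} + \frac{B I}{9}$ ($o{\left(B,I \right)} = \frac{B I + I}{9} = \frac{I + B I}{9} = \frac{I}{9} + \frac{B I}{9}$)
$\left(-39 - \left(11 - o{\left(4,-1 \right)} + s{\left(-2 \right)}\right)\right) 41 = \left(-39 - \left(11 - 1 + \frac{1 + 4}{9}\right)\right) 41 = \left(-39 - \left(11 - 1 + \frac{5}{9}\right)\right) 41 = \left(-39 - \frac{95}{9}\right) 41 = \left(- \frac{446}{9}\right) 41 = - \frac{18286}{9}$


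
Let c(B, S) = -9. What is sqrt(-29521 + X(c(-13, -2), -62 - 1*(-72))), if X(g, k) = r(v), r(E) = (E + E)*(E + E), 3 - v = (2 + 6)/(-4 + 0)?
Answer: 3*I*sqrt(3269) ≈ 171.53*I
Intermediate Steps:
v = 5 (v = 3 - (2 + 6)/(-4 + 0) = 3 - 8/(-4) = 3 - 8*(-1)/4 = 3 - 1*(-2) = 3 + 2 = 5)
r(E) = 4*E**2 (r(E) = (2*E)*(2*E) = 4*E**2)
X(g, k) = 100 (X(g, k) = 4*5**2 = 4*25 = 100)
sqrt(-29521 + X(c(-13, -2), -62 - 1*(-72))) = sqrt(-29521 + 100) = sqrt(-29421) = 3*I*sqrt(3269)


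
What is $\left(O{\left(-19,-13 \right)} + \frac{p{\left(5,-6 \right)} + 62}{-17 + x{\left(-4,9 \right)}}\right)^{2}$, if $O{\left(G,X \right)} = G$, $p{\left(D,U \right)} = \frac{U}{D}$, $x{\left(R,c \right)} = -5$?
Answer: $\frac{1432809}{3025} \approx 473.66$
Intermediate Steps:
$\left(O{\left(-19,-13 \right)} + \frac{p{\left(5,-6 \right)} + 62}{-17 + x{\left(-4,9 \right)}}\right)^{2} = \left(-19 + \frac{- \frac{6}{5} + 62}{-17 - 5}\right)^{2} = \left(-19 + \frac{\left(-6\right) \frac{1}{5} + 62}{-22}\right)^{2} = \left(-19 + \left(- \frac{6}{5} + 62\right) \left(- \frac{1}{22}\right)\right)^{2} = \left(-19 + \frac{304}{5} \left(- \frac{1}{22}\right)\right)^{2} = \left(-19 - \frac{152}{55}\right)^{2} = \left(- \frac{1197}{55}\right)^{2} = \frac{1432809}{3025}$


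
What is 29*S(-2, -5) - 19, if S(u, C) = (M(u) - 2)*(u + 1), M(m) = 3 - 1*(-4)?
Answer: -164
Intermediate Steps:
M(m) = 7 (M(m) = 3 + 4 = 7)
S(u, C) = 5 + 5*u (S(u, C) = (7 - 2)*(u + 1) = 5*(1 + u) = 5 + 5*u)
29*S(-2, -5) - 19 = 29*(5 + 5*(-2)) - 19 = 29*(5 - 10) - 19 = 29*(-5) - 19 = -145 - 19 = -164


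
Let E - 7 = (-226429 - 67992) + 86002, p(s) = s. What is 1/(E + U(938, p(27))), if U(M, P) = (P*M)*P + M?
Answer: 1/476328 ≈ 2.0994e-6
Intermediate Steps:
U(M, P) = M + M*P**2 (U(M, P) = (M*P)*P + M = M*P**2 + M = M + M*P**2)
E = -208412 (E = 7 + ((-226429 - 67992) + 86002) = 7 + (-294421 + 86002) = 7 - 208419 = -208412)
1/(E + U(938, p(27))) = 1/(-208412 + 938*(1 + 27**2)) = 1/(-208412 + 938*(1 + 729)) = 1/(-208412 + 938*730) = 1/(-208412 + 684740) = 1/476328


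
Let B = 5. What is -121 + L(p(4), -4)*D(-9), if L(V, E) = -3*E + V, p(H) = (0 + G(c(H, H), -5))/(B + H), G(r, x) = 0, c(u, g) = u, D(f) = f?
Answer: -229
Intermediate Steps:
p(H) = 0 (p(H) = (0 + 0)/(5 + H) = 0/(5 + H) = 0)
L(V, E) = V - 3*E
-121 + L(p(4), -4)*D(-9) = -121 + (0 - 3*(-4))*(-9) = -121 + (0 + 12)*(-9) = -121 + 12*(-9) = -121 - 108 = -229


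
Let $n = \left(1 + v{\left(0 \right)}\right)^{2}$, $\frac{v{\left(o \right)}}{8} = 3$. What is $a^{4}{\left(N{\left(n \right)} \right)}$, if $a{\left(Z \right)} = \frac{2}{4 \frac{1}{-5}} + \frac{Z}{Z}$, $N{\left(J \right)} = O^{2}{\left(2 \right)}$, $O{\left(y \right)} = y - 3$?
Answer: $\frac{81}{16} \approx 5.0625$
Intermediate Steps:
$v{\left(o \right)} = 24$ ($v{\left(o \right)} = 8 \cdot 3 = 24$)
$O{\left(y \right)} = -3 + y$ ($O{\left(y \right)} = y - 3 = -3 + y$)
$n = 625$ ($n = \left(1 + 24\right)^{2} = 25^{2} = 625$)
$N{\left(J \right)} = 1$ ($N{\left(J \right)} = \left(-3 + 2\right)^{2} = \left(-1\right)^{2} = 1$)
$a{\left(Z \right)} = - \frac{3}{2}$ ($a{\left(Z \right)} = \frac{2}{4 \left(- \frac{1}{5}\right)} + 1 = \frac{2}{- \frac{4}{5}} + 1 = 2 \left(- \frac{5}{4}\right) + 1 = - \frac{5}{2} + 1 = - \frac{3}{2}$)
$a^{4}{\left(N{\left(n \right)} \right)} = \left(- \frac{3}{2}\right)^{4} = \frac{81}{16}$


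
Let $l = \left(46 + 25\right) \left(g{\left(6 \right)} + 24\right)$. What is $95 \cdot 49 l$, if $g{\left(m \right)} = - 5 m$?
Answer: $-1983030$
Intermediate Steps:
$l = -426$ ($l = \left(46 + 25\right) \left(\left(-5\right) 6 + 24\right) = 71 \left(-30 + 24\right) = 71 \left(-6\right) = -426$)
$95 \cdot 49 l = 95 \cdot 49 \left(-426\right) = 4655 \left(-426\right) = -1983030$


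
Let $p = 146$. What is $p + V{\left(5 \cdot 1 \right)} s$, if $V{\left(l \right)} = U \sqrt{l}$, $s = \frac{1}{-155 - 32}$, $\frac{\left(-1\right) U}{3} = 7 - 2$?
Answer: $146 + \frac{15 \sqrt{5}}{187} \approx 146.18$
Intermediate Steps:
$U = -15$ ($U = - 3 \left(7 - 2\right) = \left(-3\right) 5 = -15$)
$s = - \frac{1}{187}$ ($s = \frac{1}{-187} = - \frac{1}{187} \approx -0.0053476$)
$V{\left(l \right)} = - 15 \sqrt{l}$
$p + V{\left(5 \cdot 1 \right)} s = 146 + - 15 \sqrt{5 \cdot 1} \left(- \frac{1}{187}\right) = 146 + - 15 \sqrt{5} \left(- \frac{1}{187}\right) = 146 + \frac{15 \sqrt{5}}{187}$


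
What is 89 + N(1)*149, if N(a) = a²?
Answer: 238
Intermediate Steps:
89 + N(1)*149 = 89 + 1²*149 = 89 + 1*149 = 89 + 149 = 238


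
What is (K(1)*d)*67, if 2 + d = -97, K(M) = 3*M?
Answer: -19899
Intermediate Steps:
d = -99 (d = -2 - 97 = -99)
(K(1)*d)*67 = ((3*1)*(-99))*67 = (3*(-99))*67 = -297*67 = -19899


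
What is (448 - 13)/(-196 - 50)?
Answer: -145/82 ≈ -1.7683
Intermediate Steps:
(448 - 13)/(-196 - 50) = 435/(-246) = 435*(-1/246) = -145/82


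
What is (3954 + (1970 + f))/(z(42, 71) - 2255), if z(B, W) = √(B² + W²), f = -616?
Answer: -598477/253911 - 1327*√6805/1269555 ≈ -2.4433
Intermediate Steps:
(3954 + (1970 + f))/(z(42, 71) - 2255) = (3954 + (1970 - 616))/(√(42² + 71²) - 2255) = (3954 + 1354)/(√(1764 + 5041) - 2255) = 5308/(√6805 - 2255) = 5308/(-2255 + √6805)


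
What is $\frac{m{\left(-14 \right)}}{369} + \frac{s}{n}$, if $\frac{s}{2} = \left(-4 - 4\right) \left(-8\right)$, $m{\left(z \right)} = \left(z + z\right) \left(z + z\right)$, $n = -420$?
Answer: $\frac{23504}{12915} \approx 1.8199$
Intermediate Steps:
$m{\left(z \right)} = 4 z^{2}$ ($m{\left(z \right)} = 2 z 2 z = 4 z^{2}$)
$s = 128$ ($s = 2 \left(-4 - 4\right) \left(-8\right) = 2 \left(\left(-8\right) \left(-8\right)\right) = 2 \cdot 64 = 128$)
$\frac{m{\left(-14 \right)}}{369} + \frac{s}{n} = \frac{4 \left(-14\right)^{2}}{369} + \frac{128}{-420} = 4 \cdot 196 \cdot \frac{1}{369} + 128 \left(- \frac{1}{420}\right) = 784 \cdot \frac{1}{369} - \frac{32}{105} = \frac{784}{369} - \frac{32}{105} = \frac{23504}{12915}$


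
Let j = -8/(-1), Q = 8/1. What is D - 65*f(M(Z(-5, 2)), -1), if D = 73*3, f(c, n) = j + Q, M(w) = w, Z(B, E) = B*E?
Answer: -821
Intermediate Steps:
Q = 8 (Q = 8*1 = 8)
j = 8 (j = -8*(-1) = 8)
f(c, n) = 16 (f(c, n) = 8 + 8 = 16)
D = 219
D - 65*f(M(Z(-5, 2)), -1) = 219 - 65*16 = 219 - 1040 = -821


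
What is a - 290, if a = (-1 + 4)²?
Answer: -281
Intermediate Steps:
a = 9 (a = 3² = 9)
a - 290 = 9 - 290 = -281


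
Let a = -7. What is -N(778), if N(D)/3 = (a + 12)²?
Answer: -75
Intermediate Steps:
N(D) = 75 (N(D) = 3*(-7 + 12)² = 3*5² = 3*25 = 75)
-N(778) = -1*75 = -75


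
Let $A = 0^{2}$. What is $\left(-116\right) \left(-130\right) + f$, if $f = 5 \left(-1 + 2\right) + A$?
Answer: $15085$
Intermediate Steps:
$A = 0$
$f = 5$ ($f = 5 \left(-1 + 2\right) + 0 = 5 \cdot 1 + 0 = 5 + 0 = 5$)
$\left(-116\right) \left(-130\right) + f = \left(-116\right) \left(-130\right) + 5 = 15080 + 5 = 15085$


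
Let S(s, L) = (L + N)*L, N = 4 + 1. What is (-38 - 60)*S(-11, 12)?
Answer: -19992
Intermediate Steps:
N = 5
S(s, L) = L*(5 + L) (S(s, L) = (L + 5)*L = (5 + L)*L = L*(5 + L))
(-38 - 60)*S(-11, 12) = (-38 - 60)*(12*(5 + 12)) = -1176*17 = -98*204 = -19992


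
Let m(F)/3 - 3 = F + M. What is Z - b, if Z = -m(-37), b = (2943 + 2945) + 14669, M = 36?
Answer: -20563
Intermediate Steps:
m(F) = 117 + 3*F (m(F) = 9 + 3*(F + 36) = 9 + 3*(36 + F) = 9 + (108 + 3*F) = 117 + 3*F)
b = 20557 (b = 5888 + 14669 = 20557)
Z = -6 (Z = -(117 + 3*(-37)) = -(117 - 111) = -1*6 = -6)
Z - b = -6 - 1*20557 = -6 - 20557 = -20563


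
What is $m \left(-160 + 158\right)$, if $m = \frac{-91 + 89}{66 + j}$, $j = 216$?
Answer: $\frac{2}{141} \approx 0.014184$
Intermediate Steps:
$m = - \frac{1}{141}$ ($m = \frac{-91 + 89}{66 + 216} = - \frac{2}{282} = \left(-2\right) \frac{1}{282} = - \frac{1}{141} \approx -0.0070922$)
$m \left(-160 + 158\right) = - \frac{-160 + 158}{141} = \left(- \frac{1}{141}\right) \left(-2\right) = \frac{2}{141}$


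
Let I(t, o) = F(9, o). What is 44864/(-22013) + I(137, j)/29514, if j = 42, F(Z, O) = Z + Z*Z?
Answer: -220355821/108281947 ≈ -2.0350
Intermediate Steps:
F(Z, O) = Z + Z²
I(t, o) = 90 (I(t, o) = 9*(1 + 9) = 9*10 = 90)
44864/(-22013) + I(137, j)/29514 = 44864/(-22013) + 90/29514 = 44864*(-1/22013) + 90*(1/29514) = -44864/22013 + 15/4919 = -220355821/108281947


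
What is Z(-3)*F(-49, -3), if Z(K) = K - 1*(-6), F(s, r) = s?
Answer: -147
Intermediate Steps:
Z(K) = 6 + K (Z(K) = K + 6 = 6 + K)
Z(-3)*F(-49, -3) = (6 - 3)*(-49) = 3*(-49) = -147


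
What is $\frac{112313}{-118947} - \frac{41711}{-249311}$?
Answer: $- \frac{743208646}{956606307} \approx -0.77692$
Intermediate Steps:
$\frac{112313}{-118947} - \frac{41711}{-249311} = 112313 \left(- \frac{1}{118947}\right) - - \frac{41711}{249311} = - \frac{3623}{3837} + \frac{41711}{249311} = - \frac{743208646}{956606307}$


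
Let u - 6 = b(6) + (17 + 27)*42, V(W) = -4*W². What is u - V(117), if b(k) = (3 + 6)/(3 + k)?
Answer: 56611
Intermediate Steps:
b(k) = 9/(3 + k)
u = 1855 (u = 6 + (9/(3 + 6) + (17 + 27)*42) = 6 + (9/9 + 44*42) = 6 + (9*(⅑) + 1848) = 6 + (1 + 1848) = 6 + 1849 = 1855)
u - V(117) = 1855 - (-4)*117² = 1855 - (-4)*13689 = 1855 - 1*(-54756) = 1855 + 54756 = 56611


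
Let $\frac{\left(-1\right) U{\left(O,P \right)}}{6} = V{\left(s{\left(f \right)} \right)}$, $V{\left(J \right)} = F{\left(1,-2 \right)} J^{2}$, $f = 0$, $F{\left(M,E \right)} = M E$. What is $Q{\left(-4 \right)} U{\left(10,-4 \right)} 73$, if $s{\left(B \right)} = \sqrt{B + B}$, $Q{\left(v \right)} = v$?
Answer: $0$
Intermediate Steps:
$F{\left(M,E \right)} = E M$
$s{\left(B \right)} = \sqrt{2} \sqrt{B}$ ($s{\left(B \right)} = \sqrt{2 B} = \sqrt{2} \sqrt{B}$)
$V{\left(J \right)} = - 2 J^{2}$ ($V{\left(J \right)} = \left(-2\right) 1 J^{2} = - 2 J^{2}$)
$U{\left(O,P \right)} = 0$ ($U{\left(O,P \right)} = - 6 \left(- 2 \left(\sqrt{2} \sqrt{0}\right)^{2}\right) = - 6 \left(- 2 \left(\sqrt{2} \cdot 0\right)^{2}\right) = - 6 \left(- 2 \cdot 0^{2}\right) = - 6 \left(\left(-2\right) 0\right) = \left(-6\right) 0 = 0$)
$Q{\left(-4 \right)} U{\left(10,-4 \right)} 73 = \left(-4\right) 0 \cdot 73 = 0 \cdot 73 = 0$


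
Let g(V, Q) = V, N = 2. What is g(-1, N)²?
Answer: 1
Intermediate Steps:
g(-1, N)² = (-1)² = 1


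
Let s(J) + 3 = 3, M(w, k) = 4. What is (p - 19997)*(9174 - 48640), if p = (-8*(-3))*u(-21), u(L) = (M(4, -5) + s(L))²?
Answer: 774046658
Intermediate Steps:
s(J) = 0 (s(J) = -3 + 3 = 0)
u(L) = 16 (u(L) = (4 + 0)² = 4² = 16)
p = 384 (p = -8*(-3)*16 = 24*16 = 384)
(p - 19997)*(9174 - 48640) = (384 - 19997)*(9174 - 48640) = -19613*(-39466) = 774046658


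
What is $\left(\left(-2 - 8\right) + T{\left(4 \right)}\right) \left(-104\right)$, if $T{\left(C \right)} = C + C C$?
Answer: $-1040$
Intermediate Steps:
$T{\left(C \right)} = C + C^{2}$
$\left(\left(-2 - 8\right) + T{\left(4 \right)}\right) \left(-104\right) = \left(\left(-2 - 8\right) + 4 \left(1 + 4\right)\right) \left(-104\right) = \left(\left(-2 - 8\right) + 4 \cdot 5\right) \left(-104\right) = \left(-10 + 20\right) \left(-104\right) = 10 \left(-104\right) = -1040$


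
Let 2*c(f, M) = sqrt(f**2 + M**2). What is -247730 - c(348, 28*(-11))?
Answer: -247730 - 2*sqrt(13498) ≈ -2.4796e+5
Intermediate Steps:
c(f, M) = sqrt(M**2 + f**2)/2 (c(f, M) = sqrt(f**2 + M**2)/2 = sqrt(M**2 + f**2)/2)
-247730 - c(348, 28*(-11)) = -247730 - sqrt((28*(-11))**2 + 348**2)/2 = -247730 - sqrt((-308)**2 + 121104)/2 = -247730 - sqrt(94864 + 121104)/2 = -247730 - sqrt(215968)/2 = -247730 - 4*sqrt(13498)/2 = -247730 - 2*sqrt(13498)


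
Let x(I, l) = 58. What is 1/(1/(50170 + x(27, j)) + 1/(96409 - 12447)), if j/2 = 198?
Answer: 2108621668/67095 ≈ 31427.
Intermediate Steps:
j = 396 (j = 2*198 = 396)
1/(1/(50170 + x(27, j)) + 1/(96409 - 12447)) = 1/(1/(50170 + 58) + 1/(96409 - 12447)) = 1/(1/50228 + 1/83962) = 1/(67095/2108621668) = 2108621668/67095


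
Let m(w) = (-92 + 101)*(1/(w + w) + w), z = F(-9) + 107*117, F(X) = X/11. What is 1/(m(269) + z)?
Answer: 5918/88410177 ≈ 6.6938e-5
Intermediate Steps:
F(X) = X/11 (F(X) = X*(1/11) = X/11)
z = 137700/11 (z = (1/11)*(-9) + 107*117 = -9/11 + 12519 = 137700/11 ≈ 12518.)
m(w) = 9*w + 9/(2*w) (m(w) = 9*(1/(2*w) + w) = 9*(w + 1/(2*w)) = 9*w + 9/(2*w))
1/(m(269) + z) = 1/((9*269 + (9/2)/269) + 137700/11) = 1/((2421 + (9/2)*(1/269)) + 137700/11) = 1/((2421 + 9/538) + 137700/11) = 1/(1302507/538 + 137700/11) = 1/(88410177/5918) = 5918/88410177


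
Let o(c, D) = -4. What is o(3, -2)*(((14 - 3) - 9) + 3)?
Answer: -20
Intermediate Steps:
o(3, -2)*(((14 - 3) - 9) + 3) = -4*(((14 - 3) - 9) + 3) = -4*((11 - 9) + 3) = -4*(2 + 3) = -4*5 = -20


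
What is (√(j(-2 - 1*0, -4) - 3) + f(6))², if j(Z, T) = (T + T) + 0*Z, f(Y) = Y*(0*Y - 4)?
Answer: (24 - I*√11)² ≈ 565.0 - 159.2*I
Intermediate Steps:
f(Y) = -4*Y (f(Y) = Y*(0 - 4) = Y*(-4) = -4*Y)
j(Z, T) = 2*T (j(Z, T) = 2*T + 0 = 2*T)
(√(j(-2 - 1*0, -4) - 3) + f(6))² = (√(2*(-4) - 3) - 4*6)² = (√(-8 - 3) - 24)² = (√(-11) - 24)² = (I*√11 - 24)² = (-24 + I*√11)²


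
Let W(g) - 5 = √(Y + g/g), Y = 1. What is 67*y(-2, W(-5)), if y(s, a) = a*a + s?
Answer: 1675 + 670*√2 ≈ 2622.5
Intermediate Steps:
W(g) = 5 + √2 (W(g) = 5 + √(1 + g/g) = 5 + √(1 + 1) = 5 + √2)
y(s, a) = s + a² (y(s, a) = a² + s = s + a²)
67*y(-2, W(-5)) = 67*(-2 + (5 + √2)²) = -134 + 67*(5 + √2)²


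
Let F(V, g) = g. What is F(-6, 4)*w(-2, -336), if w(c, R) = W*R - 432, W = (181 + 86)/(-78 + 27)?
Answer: 90240/17 ≈ 5308.2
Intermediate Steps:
W = -89/17 (W = 267/(-51) = 267*(-1/51) = -89/17 ≈ -5.2353)
w(c, R) = -432 - 89*R/17 (w(c, R) = -89*R/17 - 432 = -432 - 89*R/17)
F(-6, 4)*w(-2, -336) = 4*(-432 - 89/17*(-336)) = 4*(-432 + 29904/17) = 4*(22560/17) = 90240/17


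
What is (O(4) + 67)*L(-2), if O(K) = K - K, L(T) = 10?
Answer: 670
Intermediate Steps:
O(K) = 0
(O(4) + 67)*L(-2) = (0 + 67)*10 = 67*10 = 670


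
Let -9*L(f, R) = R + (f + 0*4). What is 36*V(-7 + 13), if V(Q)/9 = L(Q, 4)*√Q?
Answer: -360*√6 ≈ -881.82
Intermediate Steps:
L(f, R) = -R/9 - f/9 (L(f, R) = -(R + (f + 0*4))/9 = -(R + (f + 0))/9 = -(R + f)/9 = -R/9 - f/9)
V(Q) = 9*√Q*(-4/9 - Q/9) (V(Q) = 9*((-⅑*4 - Q/9)*√Q) = 9*((-4/9 - Q/9)*√Q) = 9*(√Q*(-4/9 - Q/9)) = 9*√Q*(-4/9 - Q/9))
36*V(-7 + 13) = 36*(√(-7 + 13)*(-4 - (-7 + 13))) = 36*(√6*(-4 - 1*6)) = 36*(√6*(-4 - 6)) = 36*(√6*(-10)) = 36*(-10*√6) = -360*√6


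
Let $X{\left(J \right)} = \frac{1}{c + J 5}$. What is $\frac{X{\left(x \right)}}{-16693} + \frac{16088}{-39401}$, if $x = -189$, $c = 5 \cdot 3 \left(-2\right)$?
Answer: $- \frac{261843019999}{641277870675} \approx -0.40831$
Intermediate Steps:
$c = -30$ ($c = 15 \left(-2\right) = -30$)
$X{\left(J \right)} = \frac{1}{-30 + 5 J}$ ($X{\left(J \right)} = \frac{1}{-30 + J 5} = \frac{1}{-30 + 5 J}$)
$\frac{X{\left(x \right)}}{-16693} + \frac{16088}{-39401} = \frac{\frac{1}{5} \frac{1}{-6 - 189}}{-16693} + \frac{16088}{-39401} = \frac{1}{5 \left(-195\right)} \left(- \frac{1}{16693}\right) + 16088 \left(- \frac{1}{39401}\right) = \frac{1}{5} \left(- \frac{1}{195}\right) \left(- \frac{1}{16693}\right) - \frac{16088}{39401} = \left(- \frac{1}{975}\right) \left(- \frac{1}{16693}\right) - \frac{16088}{39401} = \frac{1}{16275675} - \frac{16088}{39401} = - \frac{261843019999}{641277870675}$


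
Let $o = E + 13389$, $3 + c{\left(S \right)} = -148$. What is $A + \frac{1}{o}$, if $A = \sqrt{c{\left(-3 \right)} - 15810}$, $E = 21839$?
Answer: $\frac{1}{35228} + i \sqrt{15961} \approx 2.8387 \cdot 10^{-5} + 126.34 i$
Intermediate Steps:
$c{\left(S \right)} = -151$ ($c{\left(S \right)} = -3 - 148 = -151$)
$A = i \sqrt{15961}$ ($A = \sqrt{-151 - 15810} = \sqrt{-15961} = i \sqrt{15961} \approx 126.34 i$)
$o = 35228$ ($o = 21839 + 13389 = 35228$)
$A + \frac{1}{o} = i \sqrt{15961} + \frac{1}{35228} = \frac{1}{35228} + i \sqrt{15961}$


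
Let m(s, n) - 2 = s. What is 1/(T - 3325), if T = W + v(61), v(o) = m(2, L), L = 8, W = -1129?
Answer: -1/4450 ≈ -0.00022472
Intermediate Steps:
m(s, n) = 2 + s
v(o) = 4 (v(o) = 2 + 2 = 4)
T = -1125 (T = -1129 + 4 = -1125)
1/(T - 3325) = 1/(-1125 - 3325) = 1/(-4450) = -1/4450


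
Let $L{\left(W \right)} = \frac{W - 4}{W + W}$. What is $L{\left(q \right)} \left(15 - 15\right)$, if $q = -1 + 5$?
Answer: $0$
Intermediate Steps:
$q = 4$
$L{\left(W \right)} = \frac{-4 + W}{2 W}$
$L{\left(q \right)} \left(15 - 15\right) = \frac{-4 + 4}{2 \cdot 4} \left(15 - 15\right) = \frac{1}{2} \cdot \frac{1}{4} \cdot 0 \cdot 0 = 0 \cdot 0 = 0$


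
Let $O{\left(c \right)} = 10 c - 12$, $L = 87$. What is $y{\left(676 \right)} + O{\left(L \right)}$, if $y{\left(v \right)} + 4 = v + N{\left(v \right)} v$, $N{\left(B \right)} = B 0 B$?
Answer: $1530$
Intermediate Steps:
$N{\left(B \right)} = 0$ ($N{\left(B \right)} = 0 B = 0$)
$O{\left(c \right)} = -12 + 10 c$
$y{\left(v \right)} = -4 + v$ ($y{\left(v \right)} = -4 + \left(v + 0 v\right) = -4 + \left(v + 0\right) = -4 + v$)
$y{\left(676 \right)} + O{\left(L \right)} = \left(-4 + 676\right) + \left(-12 + 10 \cdot 87\right) = 672 + \left(-12 + 870\right) = 672 + 858 = 1530$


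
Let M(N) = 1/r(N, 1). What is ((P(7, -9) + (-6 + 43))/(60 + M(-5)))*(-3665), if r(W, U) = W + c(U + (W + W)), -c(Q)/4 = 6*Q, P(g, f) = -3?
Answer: -26292710/12661 ≈ -2076.7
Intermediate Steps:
c(Q) = -24*Q
r(W, U) = -47*W - 24*U (r(W, U) = W - 24*(U + (W + W)) = W - 24*(U + 2*W) = W + (-48*W - 24*U) = -47*W - 24*U)
M(N) = 1/(-24 - 47*N) (M(N) = 1/(-47*N - 24*1) = 1/(-47*N - 24) = 1/(-24 - 47*N))
((P(7, -9) + (-6 + 43))/(60 + M(-5)))*(-3665) = ((-3 + (-6 + 43))/(60 + 1/(-24 - 47*(-5))))*(-3665) = ((-3 + 37)/(60 + 1/(-24 + 235)))*(-3665) = (34/(60 + 1/211))*(-3665) = (34/(12661/211))*(-3665) = (34*(211/12661))*(-3665) = (7174/12661)*(-3665) = -26292710/12661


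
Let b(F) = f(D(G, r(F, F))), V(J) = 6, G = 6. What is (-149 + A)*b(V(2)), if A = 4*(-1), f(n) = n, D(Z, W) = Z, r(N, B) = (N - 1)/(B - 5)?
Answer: -918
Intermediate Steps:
r(N, B) = (-1 + N)/(-5 + B)
A = -4
b(F) = 6
(-149 + A)*b(V(2)) = (-149 - 4)*6 = -153*6 = -918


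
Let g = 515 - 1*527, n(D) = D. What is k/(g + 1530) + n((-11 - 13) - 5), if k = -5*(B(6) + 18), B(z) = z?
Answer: -7357/253 ≈ -29.079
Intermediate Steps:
k = -120 (k = -5*(6 + 18) = -5*24 = -120)
g = -12 (g = 515 - 527 = -12)
k/(g + 1530) + n((-11 - 13) - 5) = -120/(-12 + 1530) + ((-11 - 13) - 5) = -120/1518 + (-24 - 5) = -120*1/1518 - 29 = -20/253 - 29 = -7357/253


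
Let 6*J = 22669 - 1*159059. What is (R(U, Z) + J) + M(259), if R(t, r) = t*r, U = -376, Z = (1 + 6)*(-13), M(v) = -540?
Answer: 32833/3 ≈ 10944.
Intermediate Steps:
Z = -91 (Z = 7*(-13) = -91)
R(t, r) = r*t
J = -68195/3 (J = (22669 - 1*159059)/6 = (22669 - 159059)/6 = (⅙)*(-136390) = -68195/3 ≈ -22732.)
(R(U, Z) + J) + M(259) = (-91*(-376) - 68195/3) - 540 = (34216 - 68195/3) - 540 = 34453/3 - 540 = 32833/3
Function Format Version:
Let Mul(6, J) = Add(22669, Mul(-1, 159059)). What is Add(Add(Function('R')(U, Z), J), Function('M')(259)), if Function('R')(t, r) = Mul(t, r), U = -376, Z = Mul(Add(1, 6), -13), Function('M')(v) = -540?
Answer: Rational(32833, 3) ≈ 10944.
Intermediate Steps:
Z = -91 (Z = Mul(7, -13) = -91)
Function('R')(t, r) = Mul(r, t)
J = Rational(-68195, 3) (J = Mul(Rational(1, 6), Add(22669, Mul(-1, 159059))) = Mul(Rational(1, 6), Add(22669, -159059)) = Mul(Rational(1, 6), -136390) = Rational(-68195, 3) ≈ -22732.)
Add(Add(Function('R')(U, Z), J), Function('M')(259)) = Add(Add(Mul(-91, -376), Rational(-68195, 3)), -540) = Add(Add(34216, Rational(-68195, 3)), -540) = Add(Rational(34453, 3), -540) = Rational(32833, 3)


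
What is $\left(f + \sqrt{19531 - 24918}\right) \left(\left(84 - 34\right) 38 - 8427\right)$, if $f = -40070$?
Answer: $261536890 - 6527 i \sqrt{5387} \approx 2.6154 \cdot 10^{8} - 4.7906 \cdot 10^{5} i$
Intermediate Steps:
$\left(f + \sqrt{19531 - 24918}\right) \left(\left(84 - 34\right) 38 - 8427\right) = \left(-40070 + \sqrt{19531 - 24918}\right) \left(\left(84 - 34\right) 38 - 8427\right) = \left(-40070 + \sqrt{-5387}\right) \left(50 \cdot 38 - 8427\right) = \left(-40070 + i \sqrt{5387}\right) \left(1900 - 8427\right) = \left(-40070 + i \sqrt{5387}\right) \left(-6527\right) = 261536890 - 6527 i \sqrt{5387}$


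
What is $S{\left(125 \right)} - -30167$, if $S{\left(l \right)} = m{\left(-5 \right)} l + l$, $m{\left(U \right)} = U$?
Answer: $29667$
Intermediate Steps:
$S{\left(l \right)} = - 4 l$ ($S{\left(l \right)} = - 5 l + l = - 4 l$)
$S{\left(125 \right)} - -30167 = \left(-4\right) 125 - -30167 = -500 + 30167 = 29667$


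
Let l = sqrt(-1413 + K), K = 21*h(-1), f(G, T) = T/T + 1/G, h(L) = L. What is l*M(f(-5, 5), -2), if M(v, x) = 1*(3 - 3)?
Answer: 0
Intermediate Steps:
f(G, T) = 1 + 1/G
M(v, x) = 0 (M(v, x) = 1*0 = 0)
K = -21 (K = 21*(-1) = -21)
l = I*sqrt(1434) (l = sqrt(-1413 - 21) = sqrt(-1434) = I*sqrt(1434) ≈ 37.868*I)
l*M(f(-5, 5), -2) = (I*sqrt(1434))*0 = 0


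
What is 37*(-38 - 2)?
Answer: -1480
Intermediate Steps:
37*(-38 - 2) = 37*(-40) = -1480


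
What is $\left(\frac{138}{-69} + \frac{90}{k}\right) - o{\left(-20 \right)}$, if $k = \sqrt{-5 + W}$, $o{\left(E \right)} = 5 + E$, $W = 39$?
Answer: $13 + \frac{45 \sqrt{34}}{17} \approx 28.435$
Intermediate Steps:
$k = \sqrt{34}$ ($k = \sqrt{-5 + 39} = \sqrt{34} \approx 5.8309$)
$\left(\frac{138}{-69} + \frac{90}{k}\right) - o{\left(-20 \right)} = \left(\frac{138}{-69} + \frac{90}{\sqrt{34}}\right) - \left(5 - 20\right) = \left(138 \left(- \frac{1}{69}\right) + 90 \frac{\sqrt{34}}{34}\right) - -15 = \left(-2 + \frac{45 \sqrt{34}}{17}\right) + 15 = 13 + \frac{45 \sqrt{34}}{17}$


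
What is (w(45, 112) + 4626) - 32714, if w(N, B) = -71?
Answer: -28159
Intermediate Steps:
(w(45, 112) + 4626) - 32714 = (-71 + 4626) - 32714 = 4555 - 32714 = -28159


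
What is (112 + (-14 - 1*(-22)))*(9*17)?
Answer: 18360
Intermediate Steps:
(112 + (-14 - 1*(-22)))*(9*17) = (112 + (-14 + 22))*153 = (112 + 8)*153 = 120*153 = 18360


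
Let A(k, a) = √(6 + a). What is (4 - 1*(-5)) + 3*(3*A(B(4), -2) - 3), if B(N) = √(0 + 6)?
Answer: 18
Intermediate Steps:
B(N) = √6
(4 - 1*(-5)) + 3*(3*A(B(4), -2) - 3) = (4 - 1*(-5)) + 3*(3*√(6 - 2) - 3) = (4 + 5) + 3*(3*√4 - 3) = 9 + 3*(3*2 - 3) = 9 + 3*(6 - 3) = 9 + 3*3 = 9 + 9 = 18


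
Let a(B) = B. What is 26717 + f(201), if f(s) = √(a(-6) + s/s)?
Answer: 26717 + I*√5 ≈ 26717.0 + 2.2361*I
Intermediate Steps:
f(s) = I*√5 (f(s) = √(-6 + s/s) = √(-6 + 1) = √(-5) = I*√5)
26717 + f(201) = 26717 + I*√5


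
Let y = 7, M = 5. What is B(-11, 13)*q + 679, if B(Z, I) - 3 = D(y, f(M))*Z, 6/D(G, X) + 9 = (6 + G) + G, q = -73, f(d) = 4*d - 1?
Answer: 898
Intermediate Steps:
f(d) = -1 + 4*d
D(G, X) = 6/(-3 + 2*G) (D(G, X) = 6/(-9 + ((6 + G) + G)) = 6/(-9 + (6 + 2*G)) = 6/(-3 + 2*G))
B(Z, I) = 3 + 6*Z/11 (B(Z, I) = 3 + (6/(-3 + 2*7))*Z = 3 + (6/(-3 + 14))*Z = 3 + (6/11)*Z = 3 + (6*(1/11))*Z = 3 + 6*Z/11)
B(-11, 13)*q + 679 = (3 + (6/11)*(-11))*(-73) + 679 = (3 - 6)*(-73) + 679 = -3*(-73) + 679 = 219 + 679 = 898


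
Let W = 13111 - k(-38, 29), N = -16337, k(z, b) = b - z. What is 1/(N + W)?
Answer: -1/3293 ≈ -0.00030367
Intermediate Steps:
W = 13044 (W = 13111 - (29 - 1*(-38)) = 13111 - (29 + 38) = 13111 - 1*67 = 13111 - 67 = 13044)
1/(N + W) = 1/(-16337 + 13044) = 1/(-3293) = -1/3293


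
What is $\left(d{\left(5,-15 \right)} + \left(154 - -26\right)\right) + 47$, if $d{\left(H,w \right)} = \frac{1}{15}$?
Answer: $\frac{3406}{15} \approx 227.07$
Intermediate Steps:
$d{\left(H,w \right)} = \frac{1}{15}$
$\left(d{\left(5,-15 \right)} + \left(154 - -26\right)\right) + 47 = \left(\frac{1}{15} + \left(154 - -26\right)\right) + 47 = \left(\frac{1}{15} + \left(154 + 26\right)\right) + 47 = \left(\frac{1}{15} + 180\right) + 47 = \frac{2701}{15} + 47 = \frac{3406}{15}$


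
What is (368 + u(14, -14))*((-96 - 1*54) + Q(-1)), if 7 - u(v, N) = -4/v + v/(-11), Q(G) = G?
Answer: -4378245/77 ≈ -56860.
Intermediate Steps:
u(v, N) = 7 + 4/v + v/11 (u(v, N) = 7 - (-4/v + v/(-11)) = 7 - (-4/v + v*(-1/11)) = 7 - (-4/v - v/11) = 7 + (4/v + v/11) = 7 + 4/v + v/11)
(368 + u(14, -14))*((-96 - 1*54) + Q(-1)) = (368 + (7 + 4/14 + (1/11)*14))*((-96 - 1*54) - 1) = (368 + (7 + 4*(1/14) + 14/11))*((-96 - 54) - 1) = (368 + (7 + 2/7 + 14/11))*(-150 - 1) = (368 + 659/77)*(-151) = (28995/77)*(-151) = -4378245/77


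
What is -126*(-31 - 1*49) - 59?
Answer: 10021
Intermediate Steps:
-126*(-31 - 1*49) - 59 = -126*(-31 - 49) - 59 = -126*(-80) - 59 = 10080 - 59 = 10021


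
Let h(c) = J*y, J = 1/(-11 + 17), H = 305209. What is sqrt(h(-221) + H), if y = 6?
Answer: sqrt(305210) ≈ 552.46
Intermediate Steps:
J = 1/6 ≈ 0.16667
h(c) = 1 (h(c) = (1/6)*6 = 1)
sqrt(h(-221) + H) = sqrt(1 + 305209) = sqrt(305210)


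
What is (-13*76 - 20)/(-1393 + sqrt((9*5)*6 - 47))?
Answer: 234024/323371 + 168*sqrt(223)/323371 ≈ 0.73146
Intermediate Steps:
(-13*76 - 20)/(-1393 + sqrt((9*5)*6 - 47)) = (-988 - 20)/(-1393 + sqrt(45*6 - 47)) = -1008/(-1393 + sqrt(270 - 47)) = -1008/(-1393 + sqrt(223))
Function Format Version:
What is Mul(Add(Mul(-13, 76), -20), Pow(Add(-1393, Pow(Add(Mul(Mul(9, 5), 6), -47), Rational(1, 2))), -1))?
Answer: Add(Rational(234024, 323371), Mul(Rational(168, 323371), Pow(223, Rational(1, 2)))) ≈ 0.73146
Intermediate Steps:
Mul(Add(Mul(-13, 76), -20), Pow(Add(-1393, Pow(Add(Mul(Mul(9, 5), 6), -47), Rational(1, 2))), -1)) = Mul(Add(-988, -20), Pow(Add(-1393, Pow(Add(Mul(45, 6), -47), Rational(1, 2))), -1)) = Mul(-1008, Pow(Add(-1393, Pow(Add(270, -47), Rational(1, 2))), -1)) = Mul(-1008, Pow(Add(-1393, Pow(223, Rational(1, 2))), -1))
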